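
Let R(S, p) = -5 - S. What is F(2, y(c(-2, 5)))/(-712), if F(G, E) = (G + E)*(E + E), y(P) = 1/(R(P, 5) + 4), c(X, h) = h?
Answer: 11/12816 ≈ 0.00085830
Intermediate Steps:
y(P) = 1/(-1 - P) (y(P) = 1/((-5 - P) + 4) = 1/(-1 - P))
F(G, E) = 2*E*(E + G) (F(G, E) = (E + G)*(2*E) = 2*E*(E + G))
F(2, y(c(-2, 5)))/(-712) = (2*(-1/(1 + 5))*(-1/(1 + 5) + 2))/(-712) = (2*(-1/6)*(-1/6 + 2))*(-1/712) = (2*(-1*⅙)*(-1*⅙ + 2))*(-1/712) = (2*(-⅙)*(-⅙ + 2))*(-1/712) = (2*(-⅙)*(11/6))*(-1/712) = -11/18*(-1/712) = 11/12816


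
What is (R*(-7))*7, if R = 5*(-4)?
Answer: 980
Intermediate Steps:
R = -20
(R*(-7))*7 = -20*(-7)*7 = 140*7 = 980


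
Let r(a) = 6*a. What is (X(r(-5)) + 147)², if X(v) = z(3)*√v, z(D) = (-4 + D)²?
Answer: (147 + I*√30)² ≈ 21579.0 + 1610.3*I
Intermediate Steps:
X(v) = √v (X(v) = (-4 + 3)²*√v = (-1)²*√v = 1*√v = √v)
(X(r(-5)) + 147)² = (√(6*(-5)) + 147)² = (√(-30) + 147)² = (I*√30 + 147)² = (147 + I*√30)²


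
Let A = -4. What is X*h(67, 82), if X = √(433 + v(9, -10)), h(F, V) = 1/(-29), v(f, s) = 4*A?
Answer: -√417/29 ≈ -0.70416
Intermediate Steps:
v(f, s) = -16 (v(f, s) = 4*(-4) = -16)
h(F, V) = -1/29
X = √417 (X = √(433 - 16) = √417 ≈ 20.421)
X*h(67, 82) = √417*(-1/29) = -√417/29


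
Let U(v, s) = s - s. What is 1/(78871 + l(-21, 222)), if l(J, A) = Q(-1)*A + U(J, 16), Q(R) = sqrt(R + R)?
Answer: 78871/6220733209 - 222*I*sqrt(2)/6220733209 ≈ 1.2679e-5 - 5.0469e-8*I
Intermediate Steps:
U(v, s) = 0
Q(R) = sqrt(2)*sqrt(R) (Q(R) = sqrt(2*R) = sqrt(2)*sqrt(R))
l(J, A) = I*A*sqrt(2) (l(J, A) = (sqrt(2)*sqrt(-1))*A + 0 = (sqrt(2)*I)*A + 0 = (I*sqrt(2))*A + 0 = I*A*sqrt(2) + 0 = I*A*sqrt(2))
1/(78871 + l(-21, 222)) = 1/(78871 + I*222*sqrt(2)) = 1/(78871 + 222*I*sqrt(2))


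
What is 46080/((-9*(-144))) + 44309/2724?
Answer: 423487/8172 ≈ 51.822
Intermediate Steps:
46080/((-9*(-144))) + 44309/2724 = 46080/1296 + 44309*(1/2724) = 46080*(1/1296) + 44309/2724 = 320/9 + 44309/2724 = 423487/8172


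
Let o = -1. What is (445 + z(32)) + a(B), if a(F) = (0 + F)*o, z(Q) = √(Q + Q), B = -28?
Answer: 481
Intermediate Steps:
z(Q) = √2*√Q (z(Q) = √(2*Q) = √2*√Q)
a(F) = -F (a(F) = (0 + F)*(-1) = F*(-1) = -F)
(445 + z(32)) + a(B) = (445 + √2*√32) - 1*(-28) = (445 + √2*(4*√2)) + 28 = (445 + 8) + 28 = 453 + 28 = 481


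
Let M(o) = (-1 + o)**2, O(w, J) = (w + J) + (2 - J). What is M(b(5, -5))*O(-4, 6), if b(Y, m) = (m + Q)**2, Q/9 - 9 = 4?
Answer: -314653698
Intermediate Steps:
Q = 117 (Q = 81 + 9*4 = 81 + 36 = 117)
b(Y, m) = (117 + m)**2 (b(Y, m) = (m + 117)**2 = (117 + m)**2)
O(w, J) = 2 + w (O(w, J) = (J + w) + (2 - J) = 2 + w)
M(b(5, -5))*O(-4, 6) = (-1 + (117 - 5)**2)**2*(2 - 4) = (-1 + 112**2)**2*(-2) = (-1 + 12544)**2*(-2) = 12543**2*(-2) = 157326849*(-2) = -314653698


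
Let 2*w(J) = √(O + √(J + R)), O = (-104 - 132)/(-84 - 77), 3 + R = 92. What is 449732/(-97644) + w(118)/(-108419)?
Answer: -112433/24411 - √(37996 + 77763*√23)/34910918 ≈ -4.6059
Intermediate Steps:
R = 89 (R = -3 + 92 = 89)
O = 236/161 (O = -236/(-161) = -236*(-1/161) = 236/161 ≈ 1.4658)
w(J) = √(236/161 + √(89 + J))/2 (w(J) = √(236/161 + √(J + 89))/2 = √(236/161 + √(89 + J))/2)
449732/(-97644) + w(118)/(-108419) = 449732/(-97644) + (√(37996 + 25921*√(89 + 118))/322)/(-108419) = 449732*(-1/97644) + (√(37996 + 25921*√207)/322)*(-1/108419) = -112433/24411 + (√(37996 + 25921*(3*√23))/322)*(-1/108419) = -112433/24411 + (√(37996 + 77763*√23)/322)*(-1/108419) = -112433/24411 - √(37996 + 77763*√23)/34910918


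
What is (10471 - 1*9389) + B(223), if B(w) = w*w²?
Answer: 11090649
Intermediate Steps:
B(w) = w³
(10471 - 1*9389) + B(223) = (10471 - 1*9389) + 223³ = (10471 - 9389) + 11089567 = 1082 + 11089567 = 11090649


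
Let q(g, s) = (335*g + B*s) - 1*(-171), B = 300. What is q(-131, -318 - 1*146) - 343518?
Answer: -526432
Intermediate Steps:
q(g, s) = 171 + 300*s + 335*g (q(g, s) = (335*g + 300*s) - 1*(-171) = (300*s + 335*g) + 171 = 171 + 300*s + 335*g)
q(-131, -318 - 1*146) - 343518 = (171 + 300*(-318 - 1*146) + 335*(-131)) - 343518 = (171 + 300*(-318 - 146) - 43885) - 343518 = (171 + 300*(-464) - 43885) - 343518 = (171 - 139200 - 43885) - 343518 = -182914 - 343518 = -526432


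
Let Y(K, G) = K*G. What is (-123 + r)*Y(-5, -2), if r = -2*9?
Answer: -1410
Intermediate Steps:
Y(K, G) = G*K
r = -18
(-123 + r)*Y(-5, -2) = (-123 - 18)*(-2*(-5)) = -141*10 = -1410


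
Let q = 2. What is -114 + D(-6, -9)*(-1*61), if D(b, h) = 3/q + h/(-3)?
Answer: -777/2 ≈ -388.50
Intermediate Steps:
D(b, h) = 3/2 - h/3 (D(b, h) = 3/2 + h/(-3) = 3*(½) + h*(-⅓) = 3/2 - h/3)
-114 + D(-6, -9)*(-1*61) = -114 + (3/2 - ⅓*(-9))*(-1*61) = -114 + (3/2 + 3)*(-61) = -114 + (9/2)*(-61) = -114 - 549/2 = -777/2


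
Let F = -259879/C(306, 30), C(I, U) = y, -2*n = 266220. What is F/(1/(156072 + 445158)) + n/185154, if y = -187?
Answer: 283625161641555/339449 ≈ 8.3555e+8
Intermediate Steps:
n = -133110 (n = -½*266220 = -133110)
C(I, U) = -187
F = 15287/11 (F = -259879/(-187) = -259879*(-1/187) = 15287/11 ≈ 1389.7)
F/(1/(156072 + 445158)) + n/185154 = 15287/(11*(1/(156072 + 445158))) - 133110/185154 = 15287/(11*(1/601230)) - 133110*1/185154 = 15287/(11*(1/601230)) - 22185/30859 = (15287/11)*601230 - 22185/30859 = 9191003010/11 - 22185/30859 = 283625161641555/339449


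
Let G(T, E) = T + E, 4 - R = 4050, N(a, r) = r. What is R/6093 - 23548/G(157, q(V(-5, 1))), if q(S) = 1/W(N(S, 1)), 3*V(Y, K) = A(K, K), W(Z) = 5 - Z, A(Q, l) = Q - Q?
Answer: -576456790/3832497 ≈ -150.41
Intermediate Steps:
A(Q, l) = 0
R = -4046 (R = 4 - 1*4050 = 4 - 4050 = -4046)
V(Y, K) = 0 (V(Y, K) = (1/3)*0 = 0)
q(S) = 1/4 (q(S) = 1/(5 - 1*1) = 1/(5 - 1) = 1/4)
G(T, E) = E + T
R/6093 - 23548/G(157, q(V(-5, 1))) = -4046/6093 - 23548/(1/4 + 157) = -4046*1/6093 - 23548/629/4 = -4046/6093 - 23548*4/629 = -4046/6093 - 94192/629 = -576456790/3832497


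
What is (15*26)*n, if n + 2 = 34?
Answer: 12480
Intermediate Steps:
n = 32 (n = -2 + 34 = 32)
(15*26)*n = (15*26)*32 = 390*32 = 12480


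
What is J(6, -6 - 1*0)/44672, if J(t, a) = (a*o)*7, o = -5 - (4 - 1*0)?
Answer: 189/22336 ≈ 0.0084617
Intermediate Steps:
o = -9 (o = -5 - (4 + 0) = -5 - 1*4 = -5 - 4 = -9)
J(t, a) = -63*a (J(t, a) = (a*(-9))*7 = -9*a*7 = -63*a)
J(6, -6 - 1*0)/44672 = -63*(-6 - 1*0)/44672 = -63*(-6 + 0)*(1/44672) = -63*(-6)*(1/44672) = 378*(1/44672) = 189/22336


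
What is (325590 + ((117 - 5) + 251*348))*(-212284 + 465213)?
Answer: 104472323450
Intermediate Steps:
(325590 + ((117 - 5) + 251*348))*(-212284 + 465213) = (325590 + (112 + 87348))*252929 = (325590 + 87460)*252929 = 413050*252929 = 104472323450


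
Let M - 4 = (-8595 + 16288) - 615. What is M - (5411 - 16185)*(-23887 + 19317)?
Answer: -49230098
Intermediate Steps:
M = 7082 (M = 4 + ((-8595 + 16288) - 615) = 4 + (7693 - 615) = 4 + 7078 = 7082)
M - (5411 - 16185)*(-23887 + 19317) = 7082 - (5411 - 16185)*(-23887 + 19317) = 7082 - (-10774)*(-4570) = 7082 - 1*49237180 = 7082 - 49237180 = -49230098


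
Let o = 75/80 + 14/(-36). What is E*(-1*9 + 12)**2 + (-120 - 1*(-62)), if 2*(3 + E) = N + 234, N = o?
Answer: 31055/32 ≈ 970.47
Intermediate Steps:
o = 79/144 (o = 75*(1/80) + 14*(-1/36) = 15/16 - 7/18 = 79/144 ≈ 0.54861)
N = 79/144 ≈ 0.54861
E = 32911/288 (E = -3 + (79/144 + 234)/2 = -3 + (1/2)*(33775/144) = -3 + 33775/288 = 32911/288 ≈ 114.27)
E*(-1*9 + 12)**2 + (-120 - 1*(-62)) = 32911*(-1*9 + 12)**2/288 + (-120 - 1*(-62)) = 32911*(-9 + 12)**2/288 + (-120 + 62) = (32911/288)*3**2 - 58 = (32911/288)*9 - 58 = 32911/32 - 58 = 31055/32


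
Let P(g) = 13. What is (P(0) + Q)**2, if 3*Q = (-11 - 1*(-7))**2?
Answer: 3025/9 ≈ 336.11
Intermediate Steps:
Q = 16/3 (Q = (-11 - 1*(-7))**2/3 = (-11 + 7)**2/3 = (1/3)*(-4)**2 = (1/3)*16 = 16/3 ≈ 5.3333)
(P(0) + Q)**2 = (13 + 16/3)**2 = (55/3)**2 = 3025/9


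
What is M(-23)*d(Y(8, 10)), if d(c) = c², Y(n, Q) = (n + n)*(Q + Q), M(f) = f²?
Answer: 54169600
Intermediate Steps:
Y(n, Q) = 4*Q*n (Y(n, Q) = (2*n)*(2*Q) = 4*Q*n)
M(-23)*d(Y(8, 10)) = (-23)²*(4*10*8)² = 529*320² = 529*102400 = 54169600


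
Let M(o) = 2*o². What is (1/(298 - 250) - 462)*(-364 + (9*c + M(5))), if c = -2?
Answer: 1840525/12 ≈ 1.5338e+5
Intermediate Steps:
(1/(298 - 250) - 462)*(-364 + (9*c + M(5))) = (1/(298 - 250) - 462)*(-364 + (9*(-2) + 2*5²)) = (1/48 - 462)*(-364 + (-18 + 2*25)) = (1/48 - 462)*(-364 + (-18 + 50)) = -22175*(-364 + 32)/48 = -22175/48*(-332) = 1840525/12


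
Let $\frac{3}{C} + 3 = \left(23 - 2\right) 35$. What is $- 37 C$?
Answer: $- \frac{37}{244} \approx -0.15164$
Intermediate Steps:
$C = \frac{1}{244}$ ($C = \frac{3}{-3 + \left(23 - 2\right) 35} = \frac{3}{-3 + 21 \cdot 35} = \frac{3}{-3 + 735} = \frac{3}{732} = 3 \cdot \frac{1}{732} = \frac{1}{244} \approx 0.0040984$)
$- 37 C = \left(-37\right) \frac{1}{244} = - \frac{37}{244}$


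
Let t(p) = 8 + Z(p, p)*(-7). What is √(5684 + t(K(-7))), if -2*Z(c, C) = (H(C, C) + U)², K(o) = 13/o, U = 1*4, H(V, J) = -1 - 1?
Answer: 3*√634 ≈ 75.538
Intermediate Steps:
H(V, J) = -2
U = 4
Z(c, C) = -2 (Z(c, C) = -(-2 + 4)²/2 = -½*2² = -½*4 = -2)
t(p) = 22 (t(p) = 8 - 2*(-7) = 8 + 14 = 22)
√(5684 + t(K(-7))) = √(5684 + 22) = √5706 = 3*√634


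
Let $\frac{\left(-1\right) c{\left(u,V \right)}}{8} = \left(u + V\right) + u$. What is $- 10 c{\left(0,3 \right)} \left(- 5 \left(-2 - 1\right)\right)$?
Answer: $3600$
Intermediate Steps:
$c{\left(u,V \right)} = - 16 u - 8 V$ ($c{\left(u,V \right)} = - 8 \left(\left(u + V\right) + u\right) = - 8 \left(\left(V + u\right) + u\right) = - 8 \left(V + 2 u\right) = - 16 u - 8 V$)
$- 10 c{\left(0,3 \right)} \left(- 5 \left(-2 - 1\right)\right) = - 10 \left(\left(-16\right) 0 - 24\right) \left(- 5 \left(-2 - 1\right)\right) = - 10 \left(0 - 24\right) \left(\left(-5\right) \left(-3\right)\right) = \left(-10\right) \left(-24\right) 15 = 240 \cdot 15 = 3600$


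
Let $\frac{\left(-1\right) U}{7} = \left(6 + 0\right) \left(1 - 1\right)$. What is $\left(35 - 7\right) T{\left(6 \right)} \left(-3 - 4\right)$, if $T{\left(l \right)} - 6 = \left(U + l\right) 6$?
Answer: $-8232$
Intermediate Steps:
$U = 0$ ($U = - 7 \left(6 + 0\right) \left(1 - 1\right) = - 7 \cdot 6 \cdot 0 = \left(-7\right) 0 = 0$)
$T{\left(l \right)} = 6 + 6 l$ ($T{\left(l \right)} = 6 + \left(0 + l\right) 6 = 6 + l 6 = 6 + 6 l$)
$\left(35 - 7\right) T{\left(6 \right)} \left(-3 - 4\right) = \left(35 - 7\right) \left(6 + 6 \cdot 6\right) \left(-3 - 4\right) = 28 \left(6 + 36\right) \left(-7\right) = 28 \cdot 42 \left(-7\right) = 28 \left(-294\right) = -8232$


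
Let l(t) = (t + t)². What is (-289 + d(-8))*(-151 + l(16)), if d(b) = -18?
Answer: -268011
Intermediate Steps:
l(t) = 4*t² (l(t) = (2*t)² = 4*t²)
(-289 + d(-8))*(-151 + l(16)) = (-289 - 18)*(-151 + 4*16²) = -307*(-151 + 4*256) = -307*(-151 + 1024) = -307*873 = -268011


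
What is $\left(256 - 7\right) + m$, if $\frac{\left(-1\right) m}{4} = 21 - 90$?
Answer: $525$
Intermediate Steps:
$m = 276$ ($m = - 4 \left(21 - 90\right) = \left(-4\right) \left(-69\right) = 276$)
$\left(256 - 7\right) + m = \left(256 - 7\right) + 276 = 249 + 276 = 525$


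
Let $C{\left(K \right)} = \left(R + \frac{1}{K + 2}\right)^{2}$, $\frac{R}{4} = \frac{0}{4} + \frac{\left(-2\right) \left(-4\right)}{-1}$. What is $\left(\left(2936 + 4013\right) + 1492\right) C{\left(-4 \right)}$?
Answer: $\frac{35663225}{4} \approx 8.9158 \cdot 10^{6}$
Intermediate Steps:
$R = -32$ ($R = 4 \left(\frac{0}{4} + \frac{\left(-2\right) \left(-4\right)}{-1}\right) = 4 \left(0 \cdot \frac{1}{4} + 8 \left(-1\right)\right) = 4 \left(0 - 8\right) = 4 \left(-8\right) = -32$)
$C{\left(K \right)} = \left(-32 + \frac{1}{2 + K}\right)^{2}$ ($C{\left(K \right)} = \left(-32 + \frac{1}{K + 2}\right)^{2} = \left(-32 + \frac{1}{2 + K}\right)^{2}$)
$\left(\left(2936 + 4013\right) + 1492\right) C{\left(-4 \right)} = \left(\left(2936 + 4013\right) + 1492\right) \frac{\left(63 + 32 \left(-4\right)\right)^{2}}{\left(2 - 4\right)^{2}} = \left(6949 + 1492\right) \frac{\left(63 - 128\right)^{2}}{4} = 8441 \frac{\left(-65\right)^{2}}{4} = 8441 \cdot \frac{1}{4} \cdot 4225 = 8441 \cdot \frac{4225}{4} = \frac{35663225}{4}$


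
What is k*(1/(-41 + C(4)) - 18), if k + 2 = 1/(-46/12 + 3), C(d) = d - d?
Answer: 11824/205 ≈ 57.678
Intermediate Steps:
C(d) = 0
k = -16/5 (k = -2 + 1/(-46/12 + 3) = -2 + 1/(-46*1/12 + 3) = -2 + 1/(-23/6 + 3) = -2 + 1/(-5/6) = -2 - 6/5 = -16/5 ≈ -3.2000)
k*(1/(-41 + C(4)) - 18) = -16*(1/(-41 + 0) - 18)/5 = -16*(1/(-41) - 18)/5 = -16*(-1/41 - 18)/5 = -16/5*(-739/41) = 11824/205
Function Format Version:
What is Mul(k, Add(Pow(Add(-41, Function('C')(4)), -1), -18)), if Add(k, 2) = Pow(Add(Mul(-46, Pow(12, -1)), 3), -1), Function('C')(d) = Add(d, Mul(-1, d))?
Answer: Rational(11824, 205) ≈ 57.678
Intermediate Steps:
Function('C')(d) = 0
k = Rational(-16, 5) (k = Add(-2, Pow(Add(Mul(-46, Pow(12, -1)), 3), -1)) = Add(-2, Pow(Add(Mul(-46, Rational(1, 12)), 3), -1)) = Add(-2, Pow(Add(Rational(-23, 6), 3), -1)) = Add(-2, Pow(Rational(-5, 6), -1)) = Add(-2, Rational(-6, 5)) = Rational(-16, 5) ≈ -3.2000)
Mul(k, Add(Pow(Add(-41, Function('C')(4)), -1), -18)) = Mul(Rational(-16, 5), Add(Pow(Add(-41, 0), -1), -18)) = Mul(Rational(-16, 5), Add(Pow(-41, -1), -18)) = Mul(Rational(-16, 5), Add(Rational(-1, 41), -18)) = Mul(Rational(-16, 5), Rational(-739, 41)) = Rational(11824, 205)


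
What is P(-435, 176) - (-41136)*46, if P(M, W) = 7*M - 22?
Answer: 1889189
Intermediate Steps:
P(M, W) = -22 + 7*M
P(-435, 176) - (-41136)*46 = (-22 + 7*(-435)) - (-41136)*46 = (-22 - 3045) - 1*(-1892256) = -3067 + 1892256 = 1889189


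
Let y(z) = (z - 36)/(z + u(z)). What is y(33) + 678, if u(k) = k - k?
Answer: 7457/11 ≈ 677.91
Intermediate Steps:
u(k) = 0
y(z) = (-36 + z)/z (y(z) = (z - 36)/(z + 0) = (-36 + z)/z)
y(33) + 678 = (-36 + 33)/33 + 678 = (1/33)*(-3) + 678 = -1/11 + 678 = 7457/11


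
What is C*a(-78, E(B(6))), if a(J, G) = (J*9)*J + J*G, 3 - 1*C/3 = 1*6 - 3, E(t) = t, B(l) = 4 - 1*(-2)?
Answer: 0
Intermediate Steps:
B(l) = 6 (B(l) = 4 + 2 = 6)
C = 0 (C = 9 - 3*(1*6 - 3) = 9 - 3*(6 - 3) = 9 - 3*3 = 9 - 9 = 0)
a(J, G) = 9*J² + G*J (a(J, G) = (9*J)*J + G*J = 9*J² + G*J)
C*a(-78, E(B(6))) = 0*(-78*(6 + 9*(-78))) = 0*(-78*(6 - 702)) = 0*(-78*(-696)) = 0*54288 = 0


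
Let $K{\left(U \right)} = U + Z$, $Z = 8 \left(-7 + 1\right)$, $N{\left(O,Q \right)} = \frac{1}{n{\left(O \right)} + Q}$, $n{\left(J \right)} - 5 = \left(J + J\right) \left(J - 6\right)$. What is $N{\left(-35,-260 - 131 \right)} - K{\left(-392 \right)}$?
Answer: $\frac{1092961}{2484} \approx 440.0$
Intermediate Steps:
$n{\left(J \right)} = 5 + 2 J \left(-6 + J\right)$ ($n{\left(J \right)} = 5 + \left(J + J\right) \left(J - 6\right) = 5 + 2 J \left(-6 + J\right)$)
$N{\left(O,Q \right)} = \frac{1}{5 + Q - 12 O + 2 O^{2}}$ ($N{\left(O,Q \right)} = \frac{1}{\left(5 - 12 O + 2 O^{2}\right) + Q} = \frac{1}{5 + Q - 12 O + 2 O^{2}}$)
$Z = -48$ ($Z = 8 \left(-6\right) = -48$)
$K{\left(U \right)} = -48 + U$ ($K{\left(U \right)} = U - 48 = -48 + U$)
$N{\left(-35,-260 - 131 \right)} - K{\left(-392 \right)} = \frac{1}{5 - 391 - -420 + 2 \left(-35\right)^{2}} - \left(-48 - 392\right) = \frac{1}{5 - 391 + 420 + 2 \cdot 1225} - -440 = \frac{1}{5 - 391 + 420 + 2450} + 440 = \frac{1}{2484} + 440 = \frac{1092961}{2484}$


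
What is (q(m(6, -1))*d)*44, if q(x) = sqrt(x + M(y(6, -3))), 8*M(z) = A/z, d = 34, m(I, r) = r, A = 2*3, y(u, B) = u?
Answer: 374*I*sqrt(14) ≈ 1399.4*I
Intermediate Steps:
A = 6
M(z) = 3/(4*z) (M(z) = (6/z)/8 = 3/(4*z))
q(x) = sqrt(1/8 + x) (q(x) = sqrt(x + (3/4)/6) = sqrt(x + (3/4)*(1/6)) = sqrt(x + 1/8) = sqrt(1/8 + x))
(q(m(6, -1))*d)*44 = ((sqrt(2 + 16*(-1))/4)*34)*44 = ((sqrt(2 - 16)/4)*34)*44 = ((sqrt(-14)/4)*34)*44 = (((I*sqrt(14))/4)*34)*44 = ((I*sqrt(14)/4)*34)*44 = (17*I*sqrt(14)/2)*44 = 374*I*sqrt(14)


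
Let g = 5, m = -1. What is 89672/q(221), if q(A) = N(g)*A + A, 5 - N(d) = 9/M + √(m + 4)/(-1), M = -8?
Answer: 13376/221 - 5632*√3/663 ≈ 45.812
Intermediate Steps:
N(d) = 49/8 + √3 (N(d) = 5 - (9/(-8) + √(-1 + 4)/(-1)) = 5 - (9*(-⅛) + √3*(-1)) = 5 - (-9/8 - √3) = 5 + (9/8 + √3) = 49/8 + √3)
q(A) = A + A*(49/8 + √3) (q(A) = (49/8 + √3)*A + A = A*(49/8 + √3) + A = A + A*(49/8 + √3))
89672/q(221) = 89672/(((⅛)*221*(57 + 8*√3))) = 89672/(12597/8 + 221*√3)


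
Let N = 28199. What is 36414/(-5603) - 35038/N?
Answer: -1223156300/157998997 ≈ -7.7415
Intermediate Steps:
36414/(-5603) - 35038/N = 36414/(-5603) - 35038/28199 = 36414*(-1/5603) - 35038*1/28199 = -36414/5603 - 35038/28199 = -1223156300/157998997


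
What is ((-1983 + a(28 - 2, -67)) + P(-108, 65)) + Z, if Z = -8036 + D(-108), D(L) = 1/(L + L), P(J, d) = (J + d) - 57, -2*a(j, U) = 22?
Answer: -2188081/216 ≈ -10130.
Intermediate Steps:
a(j, U) = -11 (a(j, U) = -½*22 = -11)
P(J, d) = -57 + J + d
D(L) = 1/(2*L)
Z = -1735777/216 (Z = -8036 + (½)/(-108) = -8036 + (½)*(-1/108) = -8036 - 1/216 = -1735777/216 ≈ -8036.0)
((-1983 + a(28 - 2, -67)) + P(-108, 65)) + Z = ((-1983 - 11) + (-57 - 108 + 65)) - 1735777/216 = (-1994 - 100) - 1735777/216 = -2094 - 1735777/216 = -2188081/216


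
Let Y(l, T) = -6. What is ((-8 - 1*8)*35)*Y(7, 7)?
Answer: 3360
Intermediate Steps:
((-8 - 1*8)*35)*Y(7, 7) = ((-8 - 1*8)*35)*(-6) = ((-8 - 8)*35)*(-6) = -16*35*(-6) = -560*(-6) = 3360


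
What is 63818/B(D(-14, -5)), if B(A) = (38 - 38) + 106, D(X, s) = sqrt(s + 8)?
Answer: 31909/53 ≈ 602.06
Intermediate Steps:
D(X, s) = sqrt(8 + s)
B(A) = 106 (B(A) = 0 + 106 = 106)
63818/B(D(-14, -5)) = 63818/106 = 63818*(1/106) = 31909/53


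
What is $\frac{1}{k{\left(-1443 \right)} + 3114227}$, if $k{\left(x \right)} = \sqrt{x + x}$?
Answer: $\frac{3114227}{9698409810415} - \frac{i \sqrt{2886}}{9698409810415} \approx 3.2111 \cdot 10^{-7} - 5.5392 \cdot 10^{-12} i$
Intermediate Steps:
$k{\left(x \right)} = \sqrt{2} \sqrt{x}$ ($k{\left(x \right)} = \sqrt{2 x} = \sqrt{2} \sqrt{x}$)
$\frac{1}{k{\left(-1443 \right)} + 3114227} = \frac{1}{\sqrt{2} \sqrt{-1443} + 3114227} = \frac{1}{\sqrt{2} i \sqrt{1443} + 3114227} = \frac{1}{i \sqrt{2886} + 3114227} = \frac{1}{3114227 + i \sqrt{2886}}$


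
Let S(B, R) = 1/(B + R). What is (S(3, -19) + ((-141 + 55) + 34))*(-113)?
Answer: 94129/16 ≈ 5883.1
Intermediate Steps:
(S(3, -19) + ((-141 + 55) + 34))*(-113) = (1/(3 - 19) + ((-141 + 55) + 34))*(-113) = (1/(-16) + (-86 + 34))*(-113) = (-1/16 - 52)*(-113) = -833/16*(-113) = 94129/16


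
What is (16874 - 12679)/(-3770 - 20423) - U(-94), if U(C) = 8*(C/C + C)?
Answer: 17995397/24193 ≈ 743.83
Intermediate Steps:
U(C) = 8 + 8*C (U(C) = 8*(1 + C) = 8 + 8*C)
(16874 - 12679)/(-3770 - 20423) - U(-94) = (16874 - 12679)/(-3770 - 20423) - (8 + 8*(-94)) = 4195/(-24193) - (8 - 752) = 4195*(-1/24193) - 1*(-744) = -4195/24193 + 744 = 17995397/24193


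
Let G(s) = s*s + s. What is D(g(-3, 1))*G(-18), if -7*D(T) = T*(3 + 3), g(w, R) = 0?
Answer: 0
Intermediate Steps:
D(T) = -6*T/7 (D(T) = -T*(3 + 3)/7 = -T*6/7 = -6*T/7)
G(s) = s + s² (G(s) = s² + s = s + s²)
D(g(-3, 1))*G(-18) = (-6/7*0)*(-18*(1 - 18)) = 0*(-18*(-17)) = 0*306 = 0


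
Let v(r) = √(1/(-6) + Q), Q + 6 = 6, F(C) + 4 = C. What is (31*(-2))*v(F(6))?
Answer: -31*I*√6/3 ≈ -25.311*I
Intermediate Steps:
F(C) = -4 + C
Q = 0 (Q = -6 + 6 = 0)
v(r) = I*√6/6 (v(r) = √(1/(-6) + 0) = √(-⅙ + 0) = √(-⅙) = I*√6/6)
(31*(-2))*v(F(6)) = (31*(-2))*(I*√6/6) = -31*I*√6/3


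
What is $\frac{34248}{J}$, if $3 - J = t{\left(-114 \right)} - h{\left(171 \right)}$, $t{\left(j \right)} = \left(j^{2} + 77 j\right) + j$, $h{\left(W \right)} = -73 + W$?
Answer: $- \frac{34248}{4003} \approx -8.5556$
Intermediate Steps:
$t{\left(j \right)} = j^{2} + 78 j$
$J = -4003$ ($J = 3 - \left(- 114 \left(78 - 114\right) - \left(-73 + 171\right)\right) = 3 - \left(\left(-114\right) \left(-36\right) - 98\right) = 3 - \left(4104 - 98\right) = 3 - 4006 = -4003$)
$\frac{34248}{J} = \frac{34248}{-4003} = 34248 \left(- \frac{1}{4003}\right) = - \frac{34248}{4003}$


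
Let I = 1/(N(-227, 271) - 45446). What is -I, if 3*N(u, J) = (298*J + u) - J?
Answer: 3/56078 ≈ 5.3497e-5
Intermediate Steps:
N(u, J) = 99*J + u/3 (N(u, J) = ((298*J + u) - J)/3 = ((u + 298*J) - J)/3 = (u + 297*J)/3 = 99*J + u/3)
I = -3/56078 (I = 1/((99*271 + (1/3)*(-227)) - 45446) = 1/((26829 - 227/3) - 45446) = 1/(80260/3 - 45446) = 1/(-56078/3) = -3/56078 ≈ -5.3497e-5)
-I = -1*(-3/56078) = 3/56078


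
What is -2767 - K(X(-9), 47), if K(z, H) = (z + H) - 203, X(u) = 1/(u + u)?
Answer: -46997/18 ≈ -2610.9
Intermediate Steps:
X(u) = 1/(2*u)
K(z, H) = -203 + H + z (K(z, H) = (H + z) - 203 = -203 + H + z)
-2767 - K(X(-9), 47) = -2767 - (-203 + 47 + (1/2)/(-9)) = -2767 - (-203 + 47 + (1/2)*(-1/9)) = -2767 - (-203 + 47 - 1/18) = -2767 - 1*(-2809/18) = -2767 + 2809/18 = -46997/18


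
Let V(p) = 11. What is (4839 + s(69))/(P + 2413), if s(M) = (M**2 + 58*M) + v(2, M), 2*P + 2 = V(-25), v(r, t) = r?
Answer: 27208/4835 ≈ 5.6273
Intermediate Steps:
P = 9/2 (P = -1 + (1/2)*11 = -1 + 11/2 = 9/2 ≈ 4.5000)
s(M) = 2 + M**2 + 58*M (s(M) = (M**2 + 58*M) + 2 = 2 + M**2 + 58*M)
(4839 + s(69))/(P + 2413) = (4839 + (2 + 69**2 + 58*69))/(9/2 + 2413) = (4839 + (2 + 4761 + 4002))/(4835/2) = (4839 + 8765)*(2/4835) = 13604*(2/4835) = 27208/4835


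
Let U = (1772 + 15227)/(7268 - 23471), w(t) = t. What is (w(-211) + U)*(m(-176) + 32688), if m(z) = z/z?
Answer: -112313912248/16203 ≈ -6.9317e+6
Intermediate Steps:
U = -16999/16203 (U = 16999/(-16203) = 16999*(-1/16203) = -16999/16203 ≈ -1.0491)
m(z) = 1
(w(-211) + U)*(m(-176) + 32688) = (-211 - 16999/16203)*(1 + 32688) = -3435832/16203*32689 = -112313912248/16203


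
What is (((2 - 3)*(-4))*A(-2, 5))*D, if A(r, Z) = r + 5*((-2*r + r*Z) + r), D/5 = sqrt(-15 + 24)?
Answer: -2520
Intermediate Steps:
D = 15 (D = 5*sqrt(-15 + 24) = 5*sqrt(9) = 5*3 = 15)
A(r, Z) = -4*r + 5*Z*r (A(r, Z) = r + 5*((-2*r + Z*r) + r) = r + 5*(-r + Z*r) = r + (-5*r + 5*Z*r) = -4*r + 5*Z*r)
(((2 - 3)*(-4))*A(-2, 5))*D = (((2 - 3)*(-4))*(-2*(-4 + 5*5)))*15 = ((-1*(-4))*(-2*(-4 + 25)))*15 = (4*(-2*21))*15 = (4*(-42))*15 = -168*15 = -2520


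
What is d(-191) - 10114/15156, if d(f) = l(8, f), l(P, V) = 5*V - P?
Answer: -7302671/7578 ≈ -963.67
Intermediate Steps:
l(P, V) = -P + 5*V
d(f) = -8 + 5*f (d(f) = -1*8 + 5*f = -8 + 5*f)
d(-191) - 10114/15156 = (-8 + 5*(-191)) - 10114/15156 = (-8 - 955) - 10114/15156 = -963 - 1*5057/7578 = -963 - 5057/7578 = -7302671/7578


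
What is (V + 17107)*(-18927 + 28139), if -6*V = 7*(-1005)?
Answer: 168390754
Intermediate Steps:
V = 2345/2 (V = -7*(-1005)/6 = -1/6*(-7035) = 2345/2 ≈ 1172.5)
(V + 17107)*(-18927 + 28139) = (2345/2 + 17107)*(-18927 + 28139) = (36559/2)*9212 = 168390754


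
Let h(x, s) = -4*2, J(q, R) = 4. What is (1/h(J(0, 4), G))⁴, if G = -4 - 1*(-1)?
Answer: 1/4096 ≈ 0.00024414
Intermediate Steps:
G = -3 (G = -4 + 1 = -3)
h(x, s) = -8
(1/h(J(0, 4), G))⁴ = (1/(-8))⁴ = (-⅛)⁴ = 1/4096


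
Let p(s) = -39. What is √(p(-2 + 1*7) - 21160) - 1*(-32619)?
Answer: 32619 + I*√21199 ≈ 32619.0 + 145.6*I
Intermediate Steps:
√(p(-2 + 1*7) - 21160) - 1*(-32619) = √(-39 - 21160) - 1*(-32619) = √(-21199) + 32619 = I*√21199 + 32619 = 32619 + I*√21199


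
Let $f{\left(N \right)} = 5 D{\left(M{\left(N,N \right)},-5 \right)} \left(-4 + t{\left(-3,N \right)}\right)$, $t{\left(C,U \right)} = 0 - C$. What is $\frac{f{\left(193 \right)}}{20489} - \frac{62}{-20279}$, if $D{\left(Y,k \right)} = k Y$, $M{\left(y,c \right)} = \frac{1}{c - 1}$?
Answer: $\frac{4987919}{1628067648} \approx 0.0030637$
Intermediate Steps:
$t{\left(C,U \right)} = - C$
$M{\left(y,c \right)} = \frac{1}{-1 + c}$
$D{\left(Y,k \right)} = Y k$
$f{\left(N \right)} = \frac{25}{-1 + N}$ ($f{\left(N \right)} = 5 \frac{1}{-1 + N} \left(-5\right) \left(-4 - -3\right) = 5 \left(- \frac{5}{-1 + N}\right) \left(-4 + 3\right) = - \frac{25}{-1 + N} \left(-1\right) = \frac{25}{-1 + N}$)
$\frac{f{\left(193 \right)}}{20489} - \frac{62}{-20279} = \frac{25 \frac{1}{-1 + 193}}{20489} - \frac{62}{-20279} = \frac{25}{192} \cdot \frac{1}{20489} - - \frac{62}{20279} = 25 \cdot \frac{1}{192} \cdot \frac{1}{20489} + \frac{62}{20279} = \frac{25}{192} \cdot \frac{1}{20489} + \frac{62}{20279} = \frac{25}{3933888} + \frac{62}{20279} = \frac{4987919}{1628067648}$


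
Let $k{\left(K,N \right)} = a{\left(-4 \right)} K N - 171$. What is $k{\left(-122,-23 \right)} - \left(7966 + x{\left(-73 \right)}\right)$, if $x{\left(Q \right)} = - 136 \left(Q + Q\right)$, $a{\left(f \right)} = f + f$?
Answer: $-50441$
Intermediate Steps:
$a{\left(f \right)} = 2 f$
$x{\left(Q \right)} = - 272 Q$ ($x{\left(Q \right)} = - 136 \cdot 2 Q = - 272 Q$)
$k{\left(K,N \right)} = -171 - 8 K N$ ($k{\left(K,N \right)} = 2 \left(-4\right) K N - 171 = - 8 K N - 171 = -171 - 8 K N$)
$k{\left(-122,-23 \right)} - \left(7966 + x{\left(-73 \right)}\right) = \left(-171 - \left(-976\right) \left(-23\right)\right) - \left(7966 - -19856\right) = \left(-171 - 22448\right) - \left(7966 + 19856\right) = -22619 - 27822 = -50441$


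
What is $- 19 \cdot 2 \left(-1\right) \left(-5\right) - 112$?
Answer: $-302$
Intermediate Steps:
$- 19 \cdot 2 \left(-1\right) \left(-5\right) - 112 = - 19 \left(\left(-2\right) \left(-5\right)\right) - 112 = \left(-19\right) 10 - 112 = -190 - 112 = -302$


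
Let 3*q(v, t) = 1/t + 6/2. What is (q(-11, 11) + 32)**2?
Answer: 1188100/1089 ≈ 1091.0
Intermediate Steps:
q(v, t) = 1 + 1/(3*t) (q(v, t) = (1/t + 6/2)/3 = (1/t + 6*(1/2))/3 = (1/t + 3)/3 = (3 + 1/t)/3 = 1 + 1/(3*t))
(q(-11, 11) + 32)**2 = ((1/3 + 11)/11 + 32)**2 = ((1/11)*(34/3) + 32)**2 = (34/33 + 32)**2 = (1090/33)**2 = 1188100/1089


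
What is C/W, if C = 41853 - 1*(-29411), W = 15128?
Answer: 8908/1891 ≈ 4.7107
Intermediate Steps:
C = 71264 (C = 41853 + 29411 = 71264)
C/W = 71264/15128 = 71264*(1/15128) = 8908/1891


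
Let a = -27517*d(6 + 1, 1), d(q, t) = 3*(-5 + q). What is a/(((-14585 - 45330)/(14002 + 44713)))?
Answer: 1938792786/11983 ≈ 1.6180e+5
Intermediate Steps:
d(q, t) = -15 + 3*q
a = -165102 (a = -27517*(-15 + 3*(6 + 1)) = -27517*(-15 + 3*7) = -27517*(-15 + 21) = -27517*6 = -165102)
a/(((-14585 - 45330)/(14002 + 44713))) = -165102*(14002 + 44713)/(-14585 - 45330) = -165102/((-59915/58715)) = -165102/((-59915*1/58715)) = -165102/(-11983/11743) = -165102*(-11743/11983) = 1938792786/11983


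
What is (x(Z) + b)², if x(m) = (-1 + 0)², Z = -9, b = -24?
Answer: 529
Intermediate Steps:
x(m) = 1 (x(m) = (-1)² = 1)
(x(Z) + b)² = (1 - 24)² = (-23)² = 529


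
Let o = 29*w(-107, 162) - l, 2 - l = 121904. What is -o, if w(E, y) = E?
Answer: -118799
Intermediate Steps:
l = -121902 (l = 2 - 1*121904 = 2 - 121904 = -121902)
o = 118799 (o = 29*(-107) - 1*(-121902) = -3103 + 121902 = 118799)
-o = -1*118799 = -118799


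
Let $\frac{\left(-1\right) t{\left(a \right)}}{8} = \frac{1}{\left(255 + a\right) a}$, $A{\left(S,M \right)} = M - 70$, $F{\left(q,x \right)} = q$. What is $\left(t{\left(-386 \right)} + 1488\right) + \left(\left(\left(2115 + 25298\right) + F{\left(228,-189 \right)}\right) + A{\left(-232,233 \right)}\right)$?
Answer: $\frac{740589632}{25283} \approx 29292.0$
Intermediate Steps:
$A{\left(S,M \right)} = -70 + M$
$t{\left(a \right)} = - \frac{8}{a \left(255 + a\right)}$ ($t{\left(a \right)} = - 8 \frac{1}{\left(255 + a\right) a} = - 8 \frac{1}{a \left(255 + a\right)} = - \frac{8}{a \left(255 + a\right)}$)
$\left(t{\left(-386 \right)} + 1488\right) + \left(\left(\left(2115 + 25298\right) + F{\left(228,-189 \right)}\right) + A{\left(-232,233 \right)}\right) = \left(- \frac{8}{\left(-386\right) \left(255 - 386\right)} + 1488\right) + \left(\left(\left(2115 + 25298\right) + 228\right) + \left(-70 + 233\right)\right) = \left(\left(-8\right) \left(- \frac{1}{386}\right) \frac{1}{-131} + 1488\right) + \left(\left(27413 + 228\right) + 163\right) = \left(\left(-8\right) \left(- \frac{1}{386}\right) \left(- \frac{1}{131}\right) + 1488\right) + \left(27641 + 163\right) = \left(- \frac{4}{25283} + 1488\right) + 27804 = \frac{37621100}{25283} + 27804 = \frac{740589632}{25283}$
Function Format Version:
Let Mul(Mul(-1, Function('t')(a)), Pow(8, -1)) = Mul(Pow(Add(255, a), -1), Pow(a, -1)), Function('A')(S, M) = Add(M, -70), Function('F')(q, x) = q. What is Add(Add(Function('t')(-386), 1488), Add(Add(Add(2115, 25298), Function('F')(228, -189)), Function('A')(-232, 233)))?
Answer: Rational(740589632, 25283) ≈ 29292.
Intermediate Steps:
Function('A')(S, M) = Add(-70, M)
Function('t')(a) = Mul(-8, Pow(a, -1), Pow(Add(255, a), -1)) (Function('t')(a) = Mul(-8, Mul(Pow(Add(255, a), -1), Pow(a, -1))) = Mul(-8, Mul(Pow(a, -1), Pow(Add(255, a), -1))) = Mul(-8, Pow(a, -1), Pow(Add(255, a), -1)))
Add(Add(Function('t')(-386), 1488), Add(Add(Add(2115, 25298), Function('F')(228, -189)), Function('A')(-232, 233))) = Add(Add(Mul(-8, Pow(-386, -1), Pow(Add(255, -386), -1)), 1488), Add(Add(Add(2115, 25298), 228), Add(-70, 233))) = Add(Add(Mul(-8, Rational(-1, 386), Pow(-131, -1)), 1488), Add(Add(27413, 228), 163)) = Add(Add(Mul(-8, Rational(-1, 386), Rational(-1, 131)), 1488), Add(27641, 163)) = Add(Add(Rational(-4, 25283), 1488), 27804) = Add(Rational(37621100, 25283), 27804) = Rational(740589632, 25283)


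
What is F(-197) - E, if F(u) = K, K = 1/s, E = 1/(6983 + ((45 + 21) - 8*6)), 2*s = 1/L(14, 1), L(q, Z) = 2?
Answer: 28003/7001 ≈ 3.9999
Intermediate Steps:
s = 1/4 (s = (1/2)/2 = (1/2)*(1/2) = 1/4 ≈ 0.25000)
E = 1/7001 (E = 1/(6983 + (66 - 48)) = 1/(6983 + 18) = 1/7001 ≈ 0.00014284)
K = 4 (K = 1/(1/4) = 4)
F(u) = 4
F(-197) - E = 4 - 1*1/7001 = 4 - 1/7001 = 28003/7001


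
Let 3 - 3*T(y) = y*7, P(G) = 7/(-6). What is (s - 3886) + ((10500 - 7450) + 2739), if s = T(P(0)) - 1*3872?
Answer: -35375/18 ≈ -1965.3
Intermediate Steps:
P(G) = -7/6 (P(G) = 7*(-⅙) = -7/6)
T(y) = 1 - 7*y/3 (T(y) = 1 - y*7/3 = 1 - 7*y/3)
s = -69629/18 (s = (1 - 7/3*(-7/6)) - 1*3872 = (1 + 49/18) - 3872 = 67/18 - 3872 = -69629/18 ≈ -3868.3)
(s - 3886) + ((10500 - 7450) + 2739) = (-69629/18 - 3886) + ((10500 - 7450) + 2739) = -139577/18 + (3050 + 2739) = -139577/18 + 5789 = -35375/18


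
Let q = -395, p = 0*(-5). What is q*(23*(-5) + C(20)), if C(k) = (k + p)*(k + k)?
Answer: -270575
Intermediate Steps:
p = 0
C(k) = 2*k² (C(k) = (k + 0)*(k + k) = k*(2*k) = 2*k²)
q*(23*(-5) + C(20)) = -395*(23*(-5) + 2*20²) = -395*(-115 + 2*400) = -395*(-115 + 800) = -395*685 = -270575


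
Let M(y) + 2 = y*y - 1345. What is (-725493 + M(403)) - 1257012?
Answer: -1821443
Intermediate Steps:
M(y) = -1347 + y² (M(y) = -2 + (y*y - 1345) = -2 + (y² - 1345) = -2 + (-1345 + y²) = -1347 + y²)
(-725493 + M(403)) - 1257012 = (-725493 + (-1347 + 403²)) - 1257012 = (-725493 + (-1347 + 162409)) - 1257012 = (-725493 + 161062) - 1257012 = -564431 - 1257012 = -1821443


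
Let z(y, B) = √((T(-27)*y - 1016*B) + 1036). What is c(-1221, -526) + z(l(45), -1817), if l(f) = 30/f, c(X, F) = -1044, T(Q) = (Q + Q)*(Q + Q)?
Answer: -1044 + 2*√462263 ≈ 315.80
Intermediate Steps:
T(Q) = 4*Q² (T(Q) = (2*Q)*(2*Q) = 4*Q²)
z(y, B) = √(1036 - 1016*B + 2916*y) (z(y, B) = √(((4*(-27)²)*y - 1016*B) + 1036) = √(((4*729)*y - 1016*B) + 1036) = √((2916*y - 1016*B) + 1036) = √((-1016*B + 2916*y) + 1036) = √(1036 - 1016*B + 2916*y))
c(-1221, -526) + z(l(45), -1817) = -1044 + 2*√(259 - 254*(-1817) + 729*(30/45)) = -1044 + 2*√(259 + 461518 + 729*(30*(1/45))) = -1044 + 2*√(259 + 461518 + 729*(⅔)) = -1044 + 2*√(259 + 461518 + 486) = -1044 + 2*√462263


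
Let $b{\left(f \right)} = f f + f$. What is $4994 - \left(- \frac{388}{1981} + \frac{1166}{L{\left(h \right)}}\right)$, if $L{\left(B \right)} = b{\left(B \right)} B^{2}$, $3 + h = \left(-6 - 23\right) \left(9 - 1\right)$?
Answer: $\frac{15022405974230327}{3007972933875} \approx 4994.2$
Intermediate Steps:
$b{\left(f \right)} = f + f^{2}$ ($b{\left(f \right)} = f^{2} + f = f + f^{2}$)
$h = -235$ ($h = -3 + \left(-6 - 23\right) \left(9 - 1\right) = -3 - 232 = -235$)
$L{\left(B \right)} = B^{3} \left(1 + B\right)$ ($L{\left(B \right)} = B \left(1 + B\right) B^{2} = B^{3} \left(1 + B\right)$)
$4994 - \left(- \frac{388}{1981} + \frac{1166}{L{\left(h \right)}}\right) = 4994 - \left(- \frac{388}{1981} + \frac{1166}{\left(-235\right)^{3} \left(1 - 235\right)}\right) = 4994 - \left(\left(-388\right) \frac{1}{1981} + \frac{1166}{\left(-12977875\right) \left(-234\right)}\right) = 4994 - \left(- \frac{388}{1981} + \frac{1166}{3036822750}\right) = 4994 - \left(- \frac{388}{1981} + 1166 \cdot \frac{1}{3036822750}\right) = 4994 - \left(- \frac{388}{1981} + \frac{583}{1518411375}\right) = 4994 - - \frac{589142458577}{3007972933875} = 4994 + \frac{589142458577}{3007972933875} = \frac{15022405974230327}{3007972933875}$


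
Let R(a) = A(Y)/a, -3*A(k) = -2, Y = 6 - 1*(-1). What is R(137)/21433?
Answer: 2/8808963 ≈ 2.2704e-7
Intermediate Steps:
Y = 7 (Y = 6 + 1 = 7)
A(k) = 2/3 (A(k) = -1/3*(-2) = 2/3)
R(a) = 2/(3*a)
R(137)/21433 = ((2/3)/137)/21433 = ((2/3)*(1/137))*(1/21433) = (2/411)*(1/21433) = 2/8808963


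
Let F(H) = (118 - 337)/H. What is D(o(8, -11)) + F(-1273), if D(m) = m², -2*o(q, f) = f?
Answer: 154909/5092 ≈ 30.422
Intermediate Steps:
o(q, f) = -f/2
F(H) = -219/H
D(o(8, -11)) + F(-1273) = (-½*(-11))² - 219/(-1273) = (11/2)² - 219*(-1/1273) = 121/4 + 219/1273 = 154909/5092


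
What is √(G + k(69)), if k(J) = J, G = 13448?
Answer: √13517 ≈ 116.26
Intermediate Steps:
√(G + k(69)) = √(13448 + 69) = √13517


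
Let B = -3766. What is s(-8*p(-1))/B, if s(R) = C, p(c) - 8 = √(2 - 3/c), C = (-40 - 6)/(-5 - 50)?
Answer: -23/103565 ≈ -0.00022208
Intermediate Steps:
C = 46/55 (C = -46/(-55) = -46*(-1/55) = 46/55 ≈ 0.83636)
p(c) = 8 + √(2 - 3/c)
s(R) = 46/55
s(-8*p(-1))/B = (46/55)/(-3766) = (46/55)*(-1/3766) = -23/103565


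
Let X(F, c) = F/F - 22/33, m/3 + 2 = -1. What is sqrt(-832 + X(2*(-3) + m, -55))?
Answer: I*sqrt(7485)/3 ≈ 28.839*I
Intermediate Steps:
m = -9 (m = -6 + 3*(-1) = -6 - 3 = -9)
X(F, c) = 1/3 (X(F, c) = 1 - 22*1/33 = 1 - 2/3 = 1/3)
sqrt(-832 + X(2*(-3) + m, -55)) = sqrt(-832 + 1/3) = sqrt(-2495/3) = I*sqrt(7485)/3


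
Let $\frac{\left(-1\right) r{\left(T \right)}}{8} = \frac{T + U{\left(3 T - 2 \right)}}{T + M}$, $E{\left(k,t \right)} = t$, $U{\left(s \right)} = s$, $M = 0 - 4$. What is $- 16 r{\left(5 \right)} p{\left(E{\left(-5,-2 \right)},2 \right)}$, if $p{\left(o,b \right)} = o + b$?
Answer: $0$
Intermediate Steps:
$M = -4$
$p{\left(o,b \right)} = b + o$
$r{\left(T \right)} = - \frac{8 \left(-2 + 4 T\right)}{-4 + T}$ ($r{\left(T \right)} = - 8 \frac{T + \left(3 T - 2\right)}{T - 4} = - 8 \frac{T + \left(-2 + 3 T\right)}{-4 + T} = - 8 \frac{-2 + 4 T}{-4 + T} = - \frac{8 \left(-2 + 4 T\right)}{-4 + T}$)
$- 16 r{\left(5 \right)} p{\left(E{\left(-5,-2 \right)},2 \right)} = - 16 \frac{16 \left(1 - 10\right)}{-4 + 5} \left(2 - 2\right) = - 16 \frac{16 \left(1 - 10\right)}{1} \cdot 0 = - 16 \cdot 16 \cdot 1 \left(-9\right) 0 = \left(-16\right) \left(-144\right) 0 = 2304 \cdot 0 = 0$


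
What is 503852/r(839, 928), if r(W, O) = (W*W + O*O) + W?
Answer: 125963/391486 ≈ 0.32176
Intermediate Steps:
r(W, O) = W + O**2 + W**2 (r(W, O) = (W**2 + O**2) + W = (O**2 + W**2) + W = W + O**2 + W**2)
503852/r(839, 928) = 503852/(839 + 928**2 + 839**2) = 503852/(839 + 861184 + 703921) = 503852/1565944 = 503852*(1/1565944) = 125963/391486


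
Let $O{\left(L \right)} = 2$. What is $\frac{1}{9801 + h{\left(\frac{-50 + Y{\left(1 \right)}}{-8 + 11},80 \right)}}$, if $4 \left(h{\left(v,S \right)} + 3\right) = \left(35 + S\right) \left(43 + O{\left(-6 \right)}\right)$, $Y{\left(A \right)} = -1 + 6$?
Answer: $\frac{4}{44367} \approx 9.0157 \cdot 10^{-5}$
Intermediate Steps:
$Y{\left(A \right)} = 5$
$h{\left(v,S \right)} = \frac{1563}{4} + \frac{45 S}{4}$ ($h{\left(v,S \right)} = -3 + \frac{\left(35 + S\right) \left(43 + 2\right)}{4} = -3 + \frac{\left(35 + S\right) 45}{4} = -3 + \frac{1575 + 45 S}{4} = -3 + \left(\frac{1575}{4} + \frac{45 S}{4}\right) = \frac{1563}{4} + \frac{45 S}{4}$)
$\frac{1}{9801 + h{\left(\frac{-50 + Y{\left(1 \right)}}{-8 + 11},80 \right)}} = \frac{1}{9801 + \left(\frac{1563}{4} + \frac{45}{4} \cdot 80\right)} = \frac{1}{9801 + \left(\frac{1563}{4} + 900\right)} = \frac{1}{9801 + \frac{5163}{4}} = \frac{1}{\frac{44367}{4}} = \frac{4}{44367}$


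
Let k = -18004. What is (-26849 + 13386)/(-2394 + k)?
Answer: 13463/20398 ≈ 0.66002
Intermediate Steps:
(-26849 + 13386)/(-2394 + k) = (-26849 + 13386)/(-2394 - 18004) = -13463/(-20398) = -13463*(-1/20398) = 13463/20398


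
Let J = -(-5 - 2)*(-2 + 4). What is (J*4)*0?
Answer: 0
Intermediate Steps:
J = 14 (J = -(-7)*2 = -1*(-14) = 14)
(J*4)*0 = (14*4)*0 = 56*0 = 0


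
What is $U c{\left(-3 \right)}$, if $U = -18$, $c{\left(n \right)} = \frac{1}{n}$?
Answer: $6$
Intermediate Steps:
$U c{\left(-3 \right)} = - \frac{18}{-3} = \left(-18\right) \left(- \frac{1}{3}\right) = 6$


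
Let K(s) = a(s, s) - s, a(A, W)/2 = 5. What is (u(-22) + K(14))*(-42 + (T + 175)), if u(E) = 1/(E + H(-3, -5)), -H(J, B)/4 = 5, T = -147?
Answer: 169/3 ≈ 56.333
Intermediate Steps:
a(A, W) = 10 (a(A, W) = 2*5 = 10)
H(J, B) = -20 (H(J, B) = -4*5 = -20)
u(E) = 1/(-20 + E) (u(E) = 1/(E - 20) = 1/(-20 + E))
K(s) = 10 - s
(u(-22) + K(14))*(-42 + (T + 175)) = (1/(-20 - 22) + (10 - 1*14))*(-42 + (-147 + 175)) = (1/(-42) + (10 - 14))*(-42 + 28) = (-1/42 - 4)*(-14) = -169/42*(-14) = 169/3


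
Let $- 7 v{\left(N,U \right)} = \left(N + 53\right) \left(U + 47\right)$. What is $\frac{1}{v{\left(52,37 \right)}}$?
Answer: $- \frac{1}{1260} \approx -0.00079365$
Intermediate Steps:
$v{\left(N,U \right)} = - \frac{\left(47 + U\right) \left(53 + N\right)}{7}$ ($v{\left(N,U \right)} = - \frac{\left(N + 53\right) \left(U + 47\right)}{7} = - \frac{\left(53 + N\right) \left(47 + U\right)}{7} = - \frac{\left(47 + U\right) \left(53 + N\right)}{7}$)
$\frac{1}{v{\left(52,37 \right)}} = \frac{1}{- \frac{2491}{7} - \frac{1961}{7} - \frac{2444}{7} - \frac{52}{7} \cdot 37} = \frac{1}{- \frac{2491}{7} - \frac{1961}{7} - \frac{2444}{7} - \frac{1924}{7}} = \frac{1}{-1260} = - \frac{1}{1260}$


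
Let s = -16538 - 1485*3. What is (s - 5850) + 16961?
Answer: -9882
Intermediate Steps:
s = -20993 (s = -16538 - 4455 = -20993)
(s - 5850) + 16961 = (-20993 - 5850) + 16961 = -26843 + 16961 = -9882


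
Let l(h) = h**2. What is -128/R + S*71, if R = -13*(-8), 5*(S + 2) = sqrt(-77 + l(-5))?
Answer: -1862/13 + 142*I*sqrt(13)/5 ≈ -143.23 + 102.4*I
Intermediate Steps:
S = -2 + 2*I*sqrt(13)/5 (S = -2 + sqrt(-77 + (-5)**2)/5 = -2 + sqrt(-77 + 25)/5 = -2 + sqrt(-52)/5 = -2 + (2*I*sqrt(13))/5 = -2 + 2*I*sqrt(13)/5 ≈ -2.0 + 1.4422*I)
R = 104
-128/R + S*71 = -128/104 + (-2 + 2*I*sqrt(13)/5)*71 = -128*1/104 + (-142 + 142*I*sqrt(13)/5) = -16/13 + (-142 + 142*I*sqrt(13)/5) = -1862/13 + 142*I*sqrt(13)/5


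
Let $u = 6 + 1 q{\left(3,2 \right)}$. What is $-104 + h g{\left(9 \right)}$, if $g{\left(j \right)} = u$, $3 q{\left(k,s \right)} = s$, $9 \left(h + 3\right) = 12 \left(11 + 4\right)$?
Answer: $\frac{28}{3} \approx 9.3333$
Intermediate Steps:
$h = 17$ ($h = -3 + \frac{12 \left(11 + 4\right)}{9} = -3 + \frac{12 \cdot 15}{9} = -3 + \frac{1}{9} \cdot 180 = -3 + 20 = 17$)
$q{\left(k,s \right)} = \frac{s}{3}$
$u = \frac{20}{3}$ ($u = 6 + 1 \cdot \frac{1}{3} \cdot 2 = 6 + 1 \cdot \frac{2}{3} = 6 + \frac{2}{3} = \frac{20}{3} \approx 6.6667$)
$g{\left(j \right)} = \frac{20}{3}$
$-104 + h g{\left(9 \right)} = -104 + 17 \cdot \frac{20}{3} = -104 + \frac{340}{3} = \frac{28}{3}$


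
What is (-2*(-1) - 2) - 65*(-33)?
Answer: 2145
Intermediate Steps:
(-2*(-1) - 2) - 65*(-33) = (2 - 2) + 2145 = 0 + 2145 = 2145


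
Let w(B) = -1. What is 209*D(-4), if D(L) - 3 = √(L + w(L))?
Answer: 627 + 209*I*√5 ≈ 627.0 + 467.34*I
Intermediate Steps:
D(L) = 3 + √(-1 + L) (D(L) = 3 + √(L - 1) = 3 + √(-1 + L))
209*D(-4) = 209*(3 + √(-1 - 4)) = 209*(3 + √(-5)) = 209*(3 + I*√5) = 627 + 209*I*√5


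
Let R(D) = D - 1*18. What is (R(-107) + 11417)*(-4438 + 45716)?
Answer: 466111176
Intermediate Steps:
R(D) = -18 + D (R(D) = D - 18 = -18 + D)
(R(-107) + 11417)*(-4438 + 45716) = ((-18 - 107) + 11417)*(-4438 + 45716) = (-125 + 11417)*41278 = 11292*41278 = 466111176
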